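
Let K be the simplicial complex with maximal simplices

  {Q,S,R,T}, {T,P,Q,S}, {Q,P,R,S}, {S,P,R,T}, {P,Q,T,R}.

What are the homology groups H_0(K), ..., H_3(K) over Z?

H_0 ≅ Z,  H_1 = 0,  H_2 = 0,  H_3 ≅ Z.

Fix the vertex order P < Q < R < S < T and write every simplex with vertices in increasing order. Then dim K = 3 and the simplices of K are:

  0-simplices (5): P, Q, R, S, T
  1-simplices (10): PQ, PR, PS, PT, QR, QS, QT, RS, RT, ST
  2-simplices (10): PQR, PQS, PQT, PRS, PRT, PST, QRS, QRT, QST, RST
  3-simplices (5): PQRS, PQRT, PQST, PRST, QRST

giving chain groups C_0 ≅ Z^5, C_1 ≅ Z^10, C_2 ≅ Z^10, C_3 ≅ Z^5.

The boundary map ∂_1: C_1 → C_0 sends each edge [p,q] (with p < q) to q − p. For instance
  ∂PT = T − P.
As a 5×10 matrix over Z this has rank 4, with invariant factors (1,1,1,1).

The boundary map ∂_2: C_2 → C_1 maps a triangle to the signed sum of its edges. For instance
  ∂QRS = RS − QS + QR,
  ∂PQS = QS − PS + PQ.
This gives a 10×10 integer matrix of rank 6; reducing to Smith normal form yields diagonal entries (1,1,1,1,1,1).

The boundary map ∂_3: C_3 → C_2 sends each 3-simplex σ to the alternating sum Σ_i (−1)^i (σ with its i-th vertex removed). For instance
  ∂PQRS = QRS − PRS + PQS − PQR,
  ∂PQRT = QRT − PRT + PQT − PQR.
As a 10×5 matrix over Z this has rank 4, with invariant factors (1,1,1,1).

From H_k ≅ ker(∂_k) / im(∂_{k+1}) we obtain:

  H_0: rank C_0 − rank ∂_1 = 5 − 4 = 1, and the invariant factors of ∂_1 are all 1, so H_0 ≅ Z.
  H_1: rank ker ∂_1 − rank ∂_2 = (10 − 4) − 6 = 0, and the invariant factors of ∂_2 are all 1, so H_1 ≅ 0.
  H_2: rank ker ∂_2 − rank ∂_3 = (10 − 6) − 4 = 0, and the invariant factors of ∂_3 are all 1, so H_2 ≅ 0.
  H_3: rank ker ∂_3 − rank ∂_4 = (5 − 4) − 0 = 1, and there is no ∂_4, so H_3 ≅ Z.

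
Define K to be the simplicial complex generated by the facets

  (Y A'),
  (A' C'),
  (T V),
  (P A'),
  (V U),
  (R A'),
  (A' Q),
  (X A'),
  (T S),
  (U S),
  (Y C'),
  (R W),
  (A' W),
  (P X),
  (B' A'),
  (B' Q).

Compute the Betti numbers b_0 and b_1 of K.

Fix the vertex order P < Q < R < S < T < U < V < W < X < Y < A' < B' < C' and write every simplex with vertices in increasing order. Then dim K = 1 and the simplices of K are:

  0-simplices (13): [P], [Q], [R], [S], [T], [U], [V], [W], [X], [Y], [A'], [B'], [C']
  1-simplices (16): [P,X], [P,A'], [Q,A'], [Q,B'], [R,W], [R,A'], [S,T], [S,U], [T,V], [U,V], [W,A'], [X,A'], [Y,A'], [Y,C'], [A',B'], [A',C']

giving chain groups C_0 ≅ Z^13, C_1 ≅ Z^16.

The boundary map ∂_1: C_1 → C_0 maps an edge to its endpoints' difference, ∂[p,q] = q − p. For instance
  ∂[R,W] = [W] − [R].
This gives a 13×16 integer matrix of rank 11; reducing to Smith normal form yields diagonal entries (1,1,1,1,1,1,1,1,1,1,1).

From H_k ≅ ker(∂_k) / im(∂_{k+1}) we obtain:

  H_0: rank C_0 − rank ∂_1 = 13 − 11 = 2, and the invariant factors of ∂_1 are all 1, so H_0 ≅ Z^2.
  H_1: rank ker ∂_1 − rank ∂_2 = (16 − 11) − 0 = 5, and there is no ∂_2, so H_1 ≅ Z^5.

Hence the Betti numbers are b_0 = 2, b_1 = 5.

b_0 = 2, b_1 = 5.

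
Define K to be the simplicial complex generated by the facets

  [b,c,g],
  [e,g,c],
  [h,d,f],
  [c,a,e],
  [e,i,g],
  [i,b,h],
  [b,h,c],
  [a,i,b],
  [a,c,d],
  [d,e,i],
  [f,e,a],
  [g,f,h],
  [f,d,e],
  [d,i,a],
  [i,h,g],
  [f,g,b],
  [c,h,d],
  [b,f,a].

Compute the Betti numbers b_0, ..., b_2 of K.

b_0 = 1, b_1 = 1, b_2 = 0.

Fix the vertex order a < b < c < d < e < f < g < h < i and write every simplex with vertices in increasing order. Then dim K = 2 and the simplices of K are:

  0-simplices (9): a, b, c, d, e, f, g, h, i
  1-simplices (27): ab, ac, ad, ae, af, ai, bc, bf, bg, bh, bi, cd, ce, cg, ch, de, df, dh, di, ef, eg, ei, fg, fh, gh, gi, hi
  2-simplices (18): abf, abi, acd, ace, adi, aef, bcg, bch, bfg, bhi, cdh, ceg, def, dei, dfh, egi, fgh, ghi

so the chain groups are C_0 ≅ Z^9, C_1 ≅ Z^27, C_2 ≅ Z^18.

The boundary map ∂_1: C_1 → C_0 sends each edge [p,q] (with p < q) to q − p. For instance
  ∂ab = b − a.
The 9×27 boundary matrix has rank 8 and Smith normal form diag(1,1,1,1,1,1,1,1).

The boundary map ∂_2: C_2 → C_1 maps a triangle to the signed sum of its edges. For instance
  ∂cdh = dh − ch + cd,
  ∂acd = cd − ad + ac.
The 27×18 boundary matrix has rank 18 and Smith normal form diag(1,1,1,1,1,1,1,1,1,1,1,1,1,1,1,1,1,2).

Now H_k = ker ∂_k / im ∂_{k+1}, so:

  H_0: rank C_0 − rank ∂_1 = 9 − 8 = 1, and the invariant factors of ∂_1 are all 1, so H_0 ≅ Z.
  H_1: rank ker ∂_1 − rank ∂_2 = (27 − 8) − 18 = 1, and ∂_2 has invariant factor 2 > 1, so H_1 ≅ Z ⊕ Z_2.
  H_2: rank ker ∂_2 − rank ∂_3 = (18 − 18) − 0 = 0, and there is no ∂_3, so H_2 ≅ 0.

Hence the Betti numbers are b_0 = 1, b_1 = 1, b_2 = 0.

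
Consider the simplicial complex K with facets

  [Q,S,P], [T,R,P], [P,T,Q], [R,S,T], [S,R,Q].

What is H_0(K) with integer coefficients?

Order the vertices as P < Q < R < S < T. Listing each simplex with vertices in this order, K has dimension 2 with simplices:

  0-simplices (5): P, Q, R, S, T
  1-simplices (10): PQ, PR, PS, PT, QR, QS, QT, RS, RT, ST
  2-simplices (5): PQS, PQT, PRT, QRS, RST

giving chain groups C_0 ≅ Z^5, C_1 ≅ Z^10, C_2 ≅ Z^5.

The boundary map ∂_1: C_1 → C_0 sends each edge [p,q] (with p < q) to q − p. For instance
  ∂QT = T − Q.
This gives a 5×10 integer matrix of rank 4; reducing to Smith normal form yields diagonal entries (1,1,1,1).

The boundary map ∂_2: C_2 → C_1 acts by ∂[p,q,r] = [q,r] − [p,r] + [p,q]. For instance
  ∂PRT = RT − PT + PR,
  ∂QRS = RS − QS + QR.
The 10×5 boundary matrix has rank 5 and Smith normal form diag(1,1,1,1,1).

Now H_k = ker ∂_k / im ∂_{k+1}, so:

  H_0: rank C_0 − rank ∂_1 = 5 − 4 = 1, and the invariant factors of ∂_1 are all 1, so H_0 ≅ Z.

H_0 ≅ Z.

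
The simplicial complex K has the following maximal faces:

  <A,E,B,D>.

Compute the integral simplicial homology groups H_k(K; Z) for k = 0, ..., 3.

Take the total order A < B < D < E on the vertex set. Then K (dimension 3) consists of the simplices:

  0-simplices (4): A, B, D, E
  1-simplices (6): AB, AD, AE, BD, BE, DE
  2-simplices (4): ABD, ABE, ADE, BDE
  3-simplices (1): ABDE

so the chain groups are C_0 ≅ Z^4, C_1 ≅ Z^6, C_2 ≅ Z^4, C_3 ≅ Z^1.

The boundary map ∂_1: C_1 → C_0 is given by ∂[p,q] = [q] − [p].
The resulting 4×6 matrix has rank 3, and its Smith normal form has invariant factors (1,1,1).

Boundary ∂_2: C_2 → C_1 maps a triangle to the signed sum of its edges. For instance
  ∂ABD = BD − AD + AB,
  ∂ABE = BE − AE + AB.
This gives a 6×4 integer matrix of rank 3; reducing to Smith normal form yields diagonal entries (1,1,1).

The boundary map ∂_3: C_3 → C_2 sends each 3-simplex σ to the alternating sum Σ_i (−1)^i (σ with its i-th vertex removed). For instance
  ∂ABDE = BDE − ADE + ABE − ABD.
The resulting 4×1 matrix has rank 1, and its Smith normal form has invariant factors (1).

Computing H_k = (kernel of ∂_k) / (image of ∂_{k+1}):

  H_0: rank C_0 − rank ∂_1 = 4 − 3 = 1, and the invariant factors of ∂_1 are all 1, so H_0 = Z.
  H_1: rank ker ∂_1 − rank ∂_2 = (6 − 3) − 3 = 0, and the invariant factors of ∂_2 are all 1, so H_1 = 0.
  H_2: rank ker ∂_2 − rank ∂_3 = (4 − 3) − 1 = 0, and the invariant factors of ∂_3 are all 1, so H_2 = 0.
  H_3: rank ker ∂_3 − rank ∂_4 = (1 − 1) − 0 = 0, and there is no ∂_4, so H_3 = 0.

As a check, the Euler characteristic is 4 − 6 + 4 − 1 = 1, which agrees with 1 − 0 + 0 − 0 = 1.

H_0 = Z,  H_1 = 0,  H_2 = 0,  H_3 = 0.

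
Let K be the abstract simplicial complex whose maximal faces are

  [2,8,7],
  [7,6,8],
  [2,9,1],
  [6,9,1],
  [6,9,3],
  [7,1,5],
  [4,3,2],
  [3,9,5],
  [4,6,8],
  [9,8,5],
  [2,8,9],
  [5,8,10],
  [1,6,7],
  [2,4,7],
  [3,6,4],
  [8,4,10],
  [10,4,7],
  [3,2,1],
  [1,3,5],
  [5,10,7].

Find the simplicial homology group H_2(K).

K has 10 vertices, 30 edges, 20 triangles.
rank ∂_2 = 20, rank ∂_3 = 0 ⇒ b_2 = 20 − 20 − 0 = 0. So H_2 ≅ 0.

H_2 = 0.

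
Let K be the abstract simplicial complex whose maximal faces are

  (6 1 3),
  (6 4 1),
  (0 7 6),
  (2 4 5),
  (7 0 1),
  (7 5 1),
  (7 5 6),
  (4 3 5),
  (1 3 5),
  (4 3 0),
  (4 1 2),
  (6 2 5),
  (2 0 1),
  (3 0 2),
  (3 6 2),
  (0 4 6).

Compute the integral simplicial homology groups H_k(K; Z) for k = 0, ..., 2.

Order the vertices as 0 < 1 < 2 < 3 < 4 < 5 < 6 < 7. Listing each simplex with vertices in this order, K has dimension 2 with simplices:

  0-simplices (8): [0], [1], [2], [3], [4], [5], [6], [7]
  1-simplices (24): (24 of them)
  2-simplices (16): [0,1,2], [0,1,7], [0,2,3], [0,3,4], [0,4,6], [0,6,7], [1,2,4], [1,3,5], [1,3,6], [1,4,6], [1,5,7], [2,3,6], [2,4,5], [2,5,6], [3,4,5], [5,6,7]

Hence C_0 ≅ Z^8, C_1 ≅ Z^24, C_2 ≅ Z^16.

Boundary ∂_1: C_1 → C_0 sends each edge [p,q] (with p < q) to q − p.
The resulting 8×24 matrix has rank 7, and its Smith normal form has invariant factors (1,1,1,1,1,1,1).

Boundary ∂_2: C_2 → C_1 maps a triangle to the signed sum of its edges. For instance
  ∂[1,5,7] = [5,7] − [1,7] + [1,5],
  ∂[0,4,6] = [4,6] − [0,6] + [0,4].
The 24×16 boundary matrix has rank 15 and Smith normal form diag(1,1,1,1,1,1,1,1,1,1,1,1,1,1,1).

From H_k ≅ ker(∂_k) / im(∂_{k+1}) we obtain:

  H_0: rank C_0 − rank ∂_1 = 8 − 7 = 1, and the invariant factors of ∂_1 are all 1, so H_0 = Z.
  H_1: rank ker ∂_1 − rank ∂_2 = (24 − 7) − 15 = 2, and the invariant factors of ∂_2 are all 1, so H_1 = Z^2.
  H_2: rank ker ∂_2 − rank ∂_3 = (16 − 15) − 0 = 1, and there is no ∂_3, so H_2 = Z.

H_0 ≅ Z,  H_1 ≅ Z^2,  H_2 ≅ Z.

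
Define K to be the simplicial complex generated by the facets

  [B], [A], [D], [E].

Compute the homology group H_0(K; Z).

Order the vertices as A < B < D < E. Listing each simplex with vertices in this order, K has dimension 0 with simplices:

  0-simplices (4): A, B, D, E

giving chain groups C_0 ≅ Z^4.

Reading off H_k = ker ∂_k / im ∂_{k+1}:

  H_0: rank C_0 − rank ∂_1 = 4 − 0 = 4, and there is no ∂_1, so H_0 = Z^4.

H_0 ≅ Z^4.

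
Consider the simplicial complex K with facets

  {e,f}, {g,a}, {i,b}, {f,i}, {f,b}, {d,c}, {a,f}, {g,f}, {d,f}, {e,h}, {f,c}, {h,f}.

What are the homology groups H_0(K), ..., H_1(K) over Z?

We work with the vertex ordering a < b < c < d < e < f < g < h < i. The simplices of K, each written with vertices in increasing order, are:

  0-simplices (9): a, b, c, d, e, f, g, h, i
  1-simplices (12): af, ag, bf, bi, cd, cf, df, ef, eh, fg, fh, fi

Hence C_0 ≅ Z^9, C_1 ≅ Z^12.

∂_1: C_1 → C_0 sends each edge [p,q] (with p < q) to q − p.
The 9×12 boundary matrix has rank 8 and Smith normal form diag(1,1,1,1,1,1,1,1).

Reading off H_k = ker ∂_k / im ∂_{k+1}:

  H_0: rank C_0 − rank ∂_1 = 9 − 8 = 1, and the invariant factors of ∂_1 are all 1, so H_0 = Z.
  H_1: rank ker ∂_1 − rank ∂_2 = (12 − 8) − 0 = 4, and there is no ∂_2, so H_1 = Z^4.

H_0 = Z,  H_1 = Z^4.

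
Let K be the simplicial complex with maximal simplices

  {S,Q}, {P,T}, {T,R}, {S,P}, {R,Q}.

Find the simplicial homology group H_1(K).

H_1 ≅ Z.

Fix the vertex order P < Q < R < S < T and write every simplex with vertices in increasing order. Then dim K = 1 and the simplices of K are:

  0-simplices (5): P, Q, R, S, T
  1-simplices (5): PS, PT, QR, QS, RT

Hence C_0 ≅ Z^5, C_1 ≅ Z^5.

Boundary ∂_1: C_1 → C_0 sends each edge [p,q] (with p < q) to q − p. For instance
  ∂QS = S − Q.
This gives a 5×5 integer matrix of rank 4; reducing to Smith normal form yields diagonal entries (1,1,1,1).

Computing H_k = (kernel of ∂_k) / (image of ∂_{k+1}):

  H_1: rank ker ∂_1 − rank ∂_2 = (5 − 4) − 0 = 1, and there is no ∂_2, so H_1 = Z.

(K is a triangulation of the circle S^1.)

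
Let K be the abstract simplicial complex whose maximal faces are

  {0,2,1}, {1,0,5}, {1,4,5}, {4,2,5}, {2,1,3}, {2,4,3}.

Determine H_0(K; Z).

H_0 = Z.

Order the vertices as 0 < 1 < 2 < 3 < 4 < 5. Listing each simplex with vertices in this order, K has dimension 2 with simplices:

  0-simplices (6): [0], [1], [2], [3], [4], [5]
  1-simplices (12): [0,1], [0,2], [0,5], [1,2], [1,3], [1,4], [1,5], [2,3], [2,4], [2,5], [3,4], [4,5]
  2-simplices (6): [0,1,2], [0,1,5], [1,2,3], [1,4,5], [2,3,4], [2,4,5]

Hence C_0 ≅ Z^6, C_1 ≅ Z^12, C_2 ≅ Z^6.

The boundary map ∂_1: C_1 → C_0 sends each edge [p,q] (with p < q) to q − p.
This gives a 6×12 integer matrix of rank 5; reducing to Smith normal form yields diagonal entries (1,1,1,1,1).

The boundary map ∂_2: C_2 → C_1 acts by ∂[p,q,r] = [q,r] − [p,r] + [p,q]. For instance
  ∂[1,2,3] = [2,3] − [1,3] + [1,2],
  ∂[0,1,2] = [1,2] − [0,2] + [0,1].
As a 12×6 matrix over Z this has rank 6, with invariant factors (1,1,1,1,1,1).

From H_k ≅ ker(∂_k) / im(∂_{k+1}) we obtain:

  H_0: rank C_0 − rank ∂_1 = 6 − 5 = 1, and the invariant factors of ∂_1 are all 1, so H_0 ≅ Z.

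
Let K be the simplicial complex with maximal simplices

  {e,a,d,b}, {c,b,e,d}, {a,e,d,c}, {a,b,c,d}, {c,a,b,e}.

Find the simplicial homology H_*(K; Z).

Order the vertices as a < b < c < d < e. Listing each simplex with vertices in this order, K has dimension 3 with simplices:

  0-simplices (5): a, b, c, d, e
  1-simplices (10): ab, ac, ad, ae, bc, bd, be, cd, ce, de
  2-simplices (10): abc, abd, abe, acd, ace, ade, bcd, bce, bde, cde
  3-simplices (5): abcd, abce, abde, acde, bcde

giving chain groups C_0 ≅ Z^5, C_1 ≅ Z^10, C_2 ≅ Z^10, C_3 ≅ Z^5.

The boundary map ∂_1: C_1 → C_0 is given by ∂[p,q] = [q] − [p]. For instance
  ∂bc = c − b.
This gives a 5×10 integer matrix of rank 4; reducing to Smith normal form yields diagonal entries (1,1,1,1).

The boundary map ∂_2: C_2 → C_1 sends each 2-simplex [p,q,r] to [q,r] − [p,r] + [p,q]. For instance
  ∂ade = de − ae + ad,
  ∂bcd = cd − bd + bc.
As a 10×10 matrix over Z this has rank 6, with invariant factors (1,1,1,1,1,1).

Boundary ∂_3: C_3 → C_2 sends each 3-simplex σ to the alternating sum Σ_i (−1)^i (σ with its i-th vertex removed). For instance
  ∂bcde = cde − bde + bce − bcd,
  ∂acde = cde − ade + ace − acd.
The resulting 10×5 matrix has rank 4, and its Smith normal form has invariant factors (1,1,1,1).

Now H_k = ker ∂_k / im ∂_{k+1}, so:

  H_0: rank C_0 − rank ∂_1 = 5 − 4 = 1, and the invariant factors of ∂_1 are all 1, so H_0 = Z.
  H_1: rank ker ∂_1 − rank ∂_2 = (10 − 4) − 6 = 0, and the invariant factors of ∂_2 are all 1, so H_1 = 0.
  H_2: rank ker ∂_2 − rank ∂_3 = (10 − 6) − 4 = 0, and the invariant factors of ∂_3 are all 1, so H_2 = 0.
  H_3: rank ker ∂_3 − rank ∂_4 = (5 − 4) − 0 = 1, and there is no ∂_4, so H_3 = Z.

H_0 = Z,  H_1 = 0,  H_2 = 0,  H_3 = Z.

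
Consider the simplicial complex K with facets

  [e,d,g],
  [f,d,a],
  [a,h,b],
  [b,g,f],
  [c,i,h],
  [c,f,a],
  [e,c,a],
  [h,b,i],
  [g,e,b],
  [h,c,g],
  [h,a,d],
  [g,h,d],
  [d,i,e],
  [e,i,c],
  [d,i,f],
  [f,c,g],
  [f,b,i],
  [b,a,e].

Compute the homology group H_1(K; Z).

H_1 ≅ Z^2.

K has 9 vertices, 27 edges, 18 triangles.
rank ∂_1 = 8, rank ∂_2 = 17 ⇒ b_1 = 27 − 8 − 17 = 2; all invariant factors of ∂_2 are 1 so no torsion. So H_1 = Z^2.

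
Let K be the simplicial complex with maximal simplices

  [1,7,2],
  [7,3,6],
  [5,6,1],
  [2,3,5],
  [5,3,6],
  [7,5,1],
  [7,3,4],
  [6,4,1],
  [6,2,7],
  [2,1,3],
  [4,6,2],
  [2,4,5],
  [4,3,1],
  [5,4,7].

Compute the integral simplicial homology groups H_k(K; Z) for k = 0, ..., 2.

We work with the vertex ordering 1 < 2 < 3 < 4 < 5 < 6 < 7. The simplices of K, each written with vertices in increasing order, are:

  0-simplices (7): [1], [2], [3], [4], [5], [6], [7]
  1-simplices (21): [1,2], [1,3], [1,4], [1,5], [1,6], [1,7], [2,3], [2,4], [2,5], [2,6], [2,7], [3,4], [3,5], [3,6], [3,7], [4,5], [4,6], [4,7], [5,6], [5,7], [6,7]
  2-simplices (14): [1,2,3], [1,2,7], [1,3,4], [1,4,6], [1,5,6], [1,5,7], [2,3,5], [2,4,5], [2,4,6], [2,6,7], [3,4,7], [3,5,6], [3,6,7], [4,5,7]

giving chain groups C_0 ≅ Z^7, C_1 ≅ Z^21, C_2 ≅ Z^14.

∂_1: C_1 → C_0 is given by ∂[p,q] = [q] − [p]. For instance
  ∂[1,3] = [3] − [1].
This gives a 7×21 integer matrix of rank 6; reducing to Smith normal form yields diagonal entries (1,1,1,1,1,1).

∂_2: C_2 → C_1 acts by ∂[p,q,r] = [q,r] − [p,r] + [p,q]. For instance
  ∂[1,5,6] = [5,6] − [1,6] + [1,5],
  ∂[2,6,7] = [6,7] − [2,7] + [2,6].
The resulting 21×14 matrix has rank 13, and its Smith normal form has invariant factors (1,1,1,1,1,1,1,1,1,1,1,1,1).

From H_k ≅ ker(∂_k) / im(∂_{k+1}) we obtain:

  H_0: rank C_0 − rank ∂_1 = 7 − 6 = 1, and the invariant factors of ∂_1 are all 1, so H_0 = Z.
  H_1: rank ker ∂_1 − rank ∂_2 = (21 − 6) − 13 = 2, and the invariant factors of ∂_2 are all 1, so H_1 = Z^2.
  H_2: rank ker ∂_2 − rank ∂_3 = (14 − 13) − 0 = 1, and there is no ∂_3, so H_2 = Z.

H_0 ≅ Z,  H_1 ≅ Z^2,  H_2 ≅ Z.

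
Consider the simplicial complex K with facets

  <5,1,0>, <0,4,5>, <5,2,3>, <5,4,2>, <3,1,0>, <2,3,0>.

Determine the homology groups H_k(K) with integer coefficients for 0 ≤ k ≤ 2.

K has 6 vertices, 12 edges, 6 triangles.
rank ∂_0 = 0, rank ∂_1 = 5 ⇒ b_0 = 6 − 0 − 5 = 1; all invariant factors of ∂_1 are 1 so no torsion. So H_0 ≅ Z.
rank ∂_1 = 5, rank ∂_2 = 6 ⇒ b_1 = 12 − 5 − 6 = 1; all invariant factors of ∂_2 are 1 so no torsion. So H_1 ≅ Z.
rank ∂_2 = 6, rank ∂_3 = 0 ⇒ b_2 = 6 − 6 − 0 = 0. So H_2 ≅ 0.

H_0 = Z,  H_1 = Z,  H_2 = 0.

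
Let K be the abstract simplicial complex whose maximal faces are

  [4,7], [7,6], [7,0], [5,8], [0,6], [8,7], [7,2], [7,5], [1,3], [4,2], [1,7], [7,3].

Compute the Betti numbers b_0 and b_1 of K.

b_0 = 1, b_1 = 4.

Take the total order 0 < 1 < 2 < 3 < 4 < 5 < 6 < 7 < 8 on the vertex set. Then K (dimension 1) consists of the simplices:

  0-simplices (9): [0], [1], [2], [3], [4], [5], [6], [7], [8]
  1-simplices (12): [0,6], [0,7], [1,3], [1,7], [2,4], [2,7], [3,7], [4,7], [5,7], [5,8], [6,7], [7,8]

so the chain groups are C_0 ≅ Z^9, C_1 ≅ Z^12.

The boundary map ∂_1: C_1 → C_0 sends each edge [p,q] (with p < q) to q − p. For instance
  ∂[2,4] = [4] − [2].
As a 9×12 matrix over Z this has rank 8, with invariant factors (1,1,1,1,1,1,1,1).

From H_k ≅ ker(∂_k) / im(∂_{k+1}) we obtain:

  H_0: rank C_0 − rank ∂_1 = 9 − 8 = 1, and the invariant factors of ∂_1 are all 1, so H_0 ≅ Z.
  H_1: rank ker ∂_1 − rank ∂_2 = (12 − 8) − 0 = 4, and there is no ∂_2, so H_1 ≅ Z^4.

(K is a triangulation of a wedge of 4 circles.)

Hence the Betti numbers are b_0 = 1, b_1 = 4.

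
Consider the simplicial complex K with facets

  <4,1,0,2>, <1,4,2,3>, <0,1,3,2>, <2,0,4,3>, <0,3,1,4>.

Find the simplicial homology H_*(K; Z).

H_0 ≅ Z,  H_1 = 0,  H_2 = 0,  H_3 ≅ Z.

Fix the vertex order 0 < 1 < 2 < 3 < 4 and write every simplex with vertices in increasing order. Then dim K = 3 and the simplices of K are:

  0-simplices (5): [0], [1], [2], [3], [4]
  1-simplices (10): [0,1], [0,2], [0,3], [0,4], [1,2], [1,3], [1,4], [2,3], [2,4], [3,4]
  2-simplices (10): [0,1,2], [0,1,3], [0,1,4], [0,2,3], [0,2,4], [0,3,4], [1,2,3], [1,2,4], [1,3,4], [2,3,4]
  3-simplices (5): [0,1,2,3], [0,1,2,4], [0,1,3,4], [0,2,3,4], [1,2,3,4]

so the chain groups are C_0 ≅ Z^5, C_1 ≅ Z^10, C_2 ≅ Z^10, C_3 ≅ Z^5.

The boundary map ∂_1: C_1 → C_0 maps an edge to its endpoints' difference, ∂[p,q] = q − p. For instance
  ∂[0,4] = [4] − [0].
As a 5×10 matrix over Z this has rank 4, with invariant factors (1,1,1,1).

Boundary ∂_2: C_2 → C_1 maps a triangle to the signed sum of its edges. For instance
  ∂[0,1,3] = [1,3] − [0,3] + [0,1],
  ∂[0,1,4] = [1,4] − [0,4] + [0,1].
The 10×10 boundary matrix has rank 6 and Smith normal form diag(1,1,1,1,1,1).

The boundary map ∂_3: C_3 → C_2 sends each 3-simplex σ to the alternating sum Σ_i (−1)^i (σ with its i-th vertex removed). For instance
  ∂[0,2,3,4] = [2,3,4] − [0,3,4] + [0,2,4] − [0,2,3],
  ∂[0,1,2,3] = [1,2,3] − [0,2,3] + [0,1,3] − [0,1,2].
The 10×5 boundary matrix has rank 4 and Smith normal form diag(1,1,1,1).

Computing H_k = (kernel of ∂_k) / (image of ∂_{k+1}):

  H_0: rank C_0 − rank ∂_1 = 5 − 4 = 1, and the invariant factors of ∂_1 are all 1, so H_0 = Z.
  H_1: rank ker ∂_1 − rank ∂_2 = (10 − 4) − 6 = 0, and the invariant factors of ∂_2 are all 1, so H_1 = 0.
  H_2: rank ker ∂_2 − rank ∂_3 = (10 − 6) − 4 = 0, and the invariant factors of ∂_3 are all 1, so H_2 = 0.
  H_3: rank ker ∂_3 − rank ∂_4 = (5 − 4) − 0 = 1, and there is no ∂_4, so H_3 = Z.

As a check, the Euler characteristic is 5 − 10 + 10 − 5 = 0, which agrees with 1 − 0 + 0 − 1 = 0.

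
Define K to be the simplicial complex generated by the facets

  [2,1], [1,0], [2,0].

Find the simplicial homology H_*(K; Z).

H_0 = Z,  H_1 = Z.

Order the vertices as 0 < 1 < 2. Listing each simplex with vertices in this order, K has dimension 1 with simplices:

  0-simplices (3): [0], [1], [2]
  1-simplices (3): [0,1], [0,2], [1,2]

Hence C_0 ≅ Z^3, C_1 ≅ Z^3.

∂_1: C_1 → C_0 sends each edge [p,q] (with p < q) to q − p. For instance
  ∂[0,2] = [2] − [0].
This gives a 3×3 integer matrix of rank 2; reducing to Smith normal form yields diagonal entries (1,1).

From H_k ≅ ker(∂_k) / im(∂_{k+1}) we obtain:

  H_0: rank C_0 − rank ∂_1 = 3 − 2 = 1, and the invariant factors of ∂_1 are all 1, so H_0 ≅ Z.
  H_1: rank ker ∂_1 − rank ∂_2 = (3 − 2) − 0 = 1, and there is no ∂_2, so H_1 ≅ Z.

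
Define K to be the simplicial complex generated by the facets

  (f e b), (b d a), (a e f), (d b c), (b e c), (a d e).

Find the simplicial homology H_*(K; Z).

We work with the vertex ordering a < b < c < d < e < f. The simplices of K, each written with vertices in increasing order, are:

  0-simplices (6): a, b, c, d, e, f
  1-simplices (12): ab, ad, ae, af, bc, bd, be, bf, cd, ce, de, ef
  2-simplices (6): abd, ade, aef, bcd, bce, bef

Hence C_0 ≅ Z^6, C_1 ≅ Z^12, C_2 ≅ Z^6.

The boundary map ∂_1: C_1 → C_0 maps an edge to its endpoints' difference, ∂[p,q] = q − p. For instance
  ∂ad = d − a.
As a 6×12 matrix over Z this has rank 5, with invariant factors (1,1,1,1,1).

The boundary map ∂_2: C_2 → C_1 acts by ∂[p,q,r] = [q,r] − [p,r] + [p,q]. For instance
  ∂abd = bd − ad + ab,
  ∂bcd = cd − bd + bc.
As a 12×6 matrix over Z this has rank 6, with invariant factors (1,1,1,1,1,1).

From H_k ≅ ker(∂_k) / im(∂_{k+1}) we obtain:

  H_0: rank C_0 − rank ∂_1 = 6 − 5 = 1, and the invariant factors of ∂_1 are all 1, so H_0 ≅ Z.
  H_1: rank ker ∂_1 − rank ∂_2 = (12 − 5) − 6 = 1, and the invariant factors of ∂_2 are all 1, so H_1 ≅ Z.
  H_2: rank ker ∂_2 − rank ∂_3 = (6 − 6) − 0 = 0, and there is no ∂_3, so H_2 ≅ 0.

(K is a triangulation of the cylinder S^1 x I.)

H_0 = Z,  H_1 = Z,  H_2 = 0.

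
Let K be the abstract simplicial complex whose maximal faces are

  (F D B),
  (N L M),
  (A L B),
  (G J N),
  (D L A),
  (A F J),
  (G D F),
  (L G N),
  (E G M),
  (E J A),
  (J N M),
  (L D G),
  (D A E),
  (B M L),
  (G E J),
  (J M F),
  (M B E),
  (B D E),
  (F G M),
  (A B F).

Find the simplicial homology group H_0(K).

H_0 = Z.

We work with the vertex ordering A < B < D < E < F < G < J < L < M < N. The simplices of K, each written with vertices in increasing order, are:

  0-simplices (10): A, B, D, E, F, G, J, L, M, N
  1-simplices (30): AB, AD, AE, AF, AJ, AL, BD, BE, BF, BL, BM, DE, DF, DG, DL, EG, EJ, EM, FG, FJ, FM, GJ, GL, GM, GN, JM, JN, LM, LN, MN
  2-simplices (20): ABF, ABL, ADE, ADL, AEJ, AFJ, BDE, BDF, BEM, BLM, DFG, DGL, EGJ, EGM, FGM, FJM, GJN, GLN, JMN, LMN

so the chain groups are C_0 ≅ Z^10, C_1 ≅ Z^30, C_2 ≅ Z^20.

∂_1: C_1 → C_0 maps an edge to its endpoints' difference, ∂[p,q] = q − p. For instance
  ∂FJ = J − F.
This gives a 10×30 integer matrix of rank 9; reducing to Smith normal form yields diagonal entries (1,1,1,1,1,1,1,1,1).

∂_2: C_2 → C_1 acts by ∂[p,q,r] = [q,r] − [p,r] + [p,q]. For instance
  ∂DGL = GL − DL + DG,
  ∂ADL = DL − AL + AD.
The 30×20 boundary matrix has rank 20 and Smith normal form diag(1,1,1,1,1,1,1,1,1,1,1,1,1,1,1,1,1,1,1,2).

From H_k ≅ ker(∂_k) / im(∂_{k+1}) we obtain:

  H_0: rank C_0 − rank ∂_1 = 10 − 9 = 1, and the invariant factors of ∂_1 are all 1, so H_0 ≅ Z.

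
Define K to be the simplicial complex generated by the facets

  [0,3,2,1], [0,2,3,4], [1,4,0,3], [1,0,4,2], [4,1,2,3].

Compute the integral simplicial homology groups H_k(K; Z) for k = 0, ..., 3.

We work with the vertex ordering 0 < 1 < 2 < 3 < 4. The simplices of K, each written with vertices in increasing order, are:

  0-simplices (5): [0], [1], [2], [3], [4]
  1-simplices (10): [0,1], [0,2], [0,3], [0,4], [1,2], [1,3], [1,4], [2,3], [2,4], [3,4]
  2-simplices (10): [0,1,2], [0,1,3], [0,1,4], [0,2,3], [0,2,4], [0,3,4], [1,2,3], [1,2,4], [1,3,4], [2,3,4]
  3-simplices (5): [0,1,2,3], [0,1,2,4], [0,1,3,4], [0,2,3,4], [1,2,3,4]

giving chain groups C_0 ≅ Z^5, C_1 ≅ Z^10, C_2 ≅ Z^10, C_3 ≅ Z^5.

Boundary ∂_1: C_1 → C_0 maps an edge to its endpoints' difference, ∂[p,q] = q − p.
The 5×10 boundary matrix has rank 4 and Smith normal form diag(1,1,1,1).

Boundary ∂_2: C_2 → C_1 sends each 2-simplex [p,q,r] to [q,r] − [p,r] + [p,q]. For instance
  ∂[0,1,3] = [1,3] − [0,3] + [0,1],
  ∂[0,2,4] = [2,4] − [0,4] + [0,2].
This gives a 10×10 integer matrix of rank 6; reducing to Smith normal form yields diagonal entries (1,1,1,1,1,1).

∂_3: C_3 → C_2 sends each 3-simplex σ to the alternating sum Σ_i (−1)^i (σ with its i-th vertex removed). For instance
  ∂[0,1,2,4] = [1,2,4] − [0,2,4] + [0,1,4] − [0,1,2],
  ∂[0,1,3,4] = [1,3,4] − [0,3,4] + [0,1,4] − [0,1,3].
The 10×5 boundary matrix has rank 4 and Smith normal form diag(1,1,1,1).

Now H_k = ker ∂_k / im ∂_{k+1}, so:

  H_0: rank C_0 − rank ∂_1 = 5 − 4 = 1, and the invariant factors of ∂_1 are all 1, so H_0 = Z.
  H_1: rank ker ∂_1 − rank ∂_2 = (10 − 4) − 6 = 0, and the invariant factors of ∂_2 are all 1, so H_1 = 0.
  H_2: rank ker ∂_2 − rank ∂_3 = (10 − 6) − 4 = 0, and the invariant factors of ∂_3 are all 1, so H_2 = 0.
  H_3: rank ker ∂_3 − rank ∂_4 = (5 − 4) − 0 = 1, and there is no ∂_4, so H_3 = Z.

As a check, the Euler characteristic is 5 − 10 + 10 − 5 = 0, which agrees with 1 − 0 + 0 − 1 = 0.

H_0 = Z,  H_1 = 0,  H_2 = 0,  H_3 = Z.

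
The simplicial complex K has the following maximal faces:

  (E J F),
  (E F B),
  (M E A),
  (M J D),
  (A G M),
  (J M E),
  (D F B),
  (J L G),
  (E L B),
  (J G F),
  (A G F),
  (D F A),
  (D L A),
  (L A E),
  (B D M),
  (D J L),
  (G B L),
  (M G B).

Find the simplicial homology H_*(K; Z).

H_0 ≅ Z,  H_1 ≅ Z^2,  H_2 ≅ Z.

We work with the vertex ordering A < B < D < E < F < G < J < L < M. The simplices of K, each written with vertices in increasing order, are:

  0-simplices (9): A, B, D, E, F, G, J, L, M
  1-simplices (27): AD, AE, AF, AG, AL, AM, BD, BE, BF, BG, BL, BM, DF, DJ, DL, DM, EF, EJ, EL, EM, FG, FJ, GJ, GL, GM, JL, JM
  2-simplices (18): ADF, ADL, AEL, AEM, AFG, AGM, BDF, BDM, BEF, BEL, BGL, BGM, DJL, DJM, EFJ, EJM, FGJ, GJL

so the chain groups are C_0 ≅ Z^9, C_1 ≅ Z^27, C_2 ≅ Z^18.

∂_1: C_1 → C_0 maps an edge to its endpoints' difference, ∂[p,q] = q − p.
As a 9×27 matrix over Z this has rank 8, with invariant factors (1,1,1,1,1,1,1,1).

Boundary ∂_2: C_2 → C_1 maps a triangle to the signed sum of its edges. For instance
  ∂DJM = JM − DM + DJ,
  ∂BGM = GM − BM + BG.
The 27×18 boundary matrix has rank 17 and Smith normal form diag(1,1,1,1,1,1,1,1,1,1,1,1,1,1,1,1,1).

Computing H_k = (kernel of ∂_k) / (image of ∂_{k+1}):

  H_0: rank C_0 − rank ∂_1 = 9 − 8 = 1, and the invariant factors of ∂_1 are all 1, so H_0 = Z.
  H_1: rank ker ∂_1 − rank ∂_2 = (27 − 8) − 17 = 2, and the invariant factors of ∂_2 are all 1, so H_1 = Z^2.
  H_2: rank ker ∂_2 − rank ∂_3 = (18 − 17) − 0 = 1, and there is no ∂_3, so H_2 = Z.

As a check, the Euler characteristic is 9 − 27 + 18 = 0, which agrees with 1 − 2 + 1 = 0.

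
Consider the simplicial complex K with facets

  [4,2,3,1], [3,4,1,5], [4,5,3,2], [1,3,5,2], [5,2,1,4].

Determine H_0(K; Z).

H_0 ≅ Z.

Fix the vertex order 1 < 2 < 3 < 4 < 5 and write every simplex with vertices in increasing order. Then dim K = 3 and the simplices of K are:

  0-simplices (5): [1], [2], [3], [4], [5]
  1-simplices (10): [1,2], [1,3], [1,4], [1,5], [2,3], [2,4], [2,5], [3,4], [3,5], [4,5]
  2-simplices (10): [1,2,3], [1,2,4], [1,2,5], [1,3,4], [1,3,5], [1,4,5], [2,3,4], [2,3,5], [2,4,5], [3,4,5]
  3-simplices (5): [1,2,3,4], [1,2,3,5], [1,2,4,5], [1,3,4,5], [2,3,4,5]

so the chain groups are C_0 ≅ Z^5, C_1 ≅ Z^10, C_2 ≅ Z^10, C_3 ≅ Z^5.

∂_1: C_1 → C_0 is given by ∂[p,q] = [q] − [p].
The resulting 5×10 matrix has rank 4, and its Smith normal form has invariant factors (1,1,1,1).

The boundary map ∂_2: C_2 → C_1 sends each 2-simplex [p,q,r] to [q,r] − [p,r] + [p,q]. For instance
  ∂[1,2,4] = [2,4] − [1,4] + [1,2],
  ∂[2,3,4] = [3,4] − [2,4] + [2,3].
The resulting 10×10 matrix has rank 6, and its Smith normal form has invariant factors (1,1,1,1,1,1).

Boundary ∂_3: C_3 → C_2 sends each 3-simplex σ to the alternating sum Σ_i (−1)^i (σ with its i-th vertex removed). For instance
  ∂[1,2,3,5] = [2,3,5] − [1,3,5] + [1,2,5] − [1,2,3],
  ∂[1,2,3,4] = [2,3,4] − [1,3,4] + [1,2,4] − [1,2,3].
The 10×5 boundary matrix has rank 4 and Smith normal form diag(1,1,1,1).

Computing H_k = (kernel of ∂_k) / (image of ∂_{k+1}):

  H_0: rank C_0 − rank ∂_1 = 5 − 4 = 1, and the invariant factors of ∂_1 are all 1, so H_0 ≅ Z.

(K is a triangulation of the 3-sphere S^3.)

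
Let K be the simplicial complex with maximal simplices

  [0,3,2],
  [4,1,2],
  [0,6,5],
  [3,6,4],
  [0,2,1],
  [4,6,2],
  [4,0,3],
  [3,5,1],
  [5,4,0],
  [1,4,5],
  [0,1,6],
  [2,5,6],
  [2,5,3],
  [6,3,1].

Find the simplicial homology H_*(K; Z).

K has 7 vertices, 21 edges, 14 triangles.
rank ∂_0 = 0, rank ∂_1 = 6 ⇒ b_0 = 7 − 0 − 6 = 1; all invariant factors of ∂_1 are 1 so no torsion. So H_0 = Z.
rank ∂_1 = 6, rank ∂_2 = 13 ⇒ b_1 = 21 − 6 − 13 = 2; all invariant factors of ∂_2 are 1 so no torsion. So H_1 = Z^2.
rank ∂_2 = 13, rank ∂_3 = 0 ⇒ b_2 = 14 − 13 − 0 = 1. So H_2 = Z.

H_0 = Z,  H_1 = Z^2,  H_2 = Z.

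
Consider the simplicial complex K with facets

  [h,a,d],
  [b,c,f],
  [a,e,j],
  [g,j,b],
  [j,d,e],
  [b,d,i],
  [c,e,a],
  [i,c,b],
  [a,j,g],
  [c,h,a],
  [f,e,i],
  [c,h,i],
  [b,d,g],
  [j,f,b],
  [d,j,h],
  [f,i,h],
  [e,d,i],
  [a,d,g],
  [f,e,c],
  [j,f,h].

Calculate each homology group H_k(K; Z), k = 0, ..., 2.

H_0 = Z,  H_1 = Z ⊕ Z_2,  H_2 = 0.

Fix the vertex order a < b < c < d < e < f < g < h < i < j and write every simplex with vertices in increasing order. Then dim K = 2 and the simplices of K are:

  0-simplices (10): a, b, c, d, e, f, g, h, i, j
  1-simplices (30): ac, ad, ae, ag, ah, aj, bc, bd, bf, bg, bi, bj, ce, cf, ch, ci, de, dg, dh, di, dj, ef, ei, ej, fh, fi, fj, gj, hi, hj
  2-simplices (20): ace, ach, adg, adh, aej, agj, bcf, bci, bdg, bdi, bfj, bgj, cef, chi, dei, dej, dhj, efi, fhi, fhj

so the chain groups are C_0 ≅ Z^10, C_1 ≅ Z^30, C_2 ≅ Z^20.

Boundary ∂_1: C_1 → C_0 is given by ∂[p,q] = [q] − [p]. For instance
  ∂ei = i − e.
This gives a 10×30 integer matrix of rank 9; reducing to Smith normal form yields diagonal entries (1,1,1,1,1,1,1,1,1).

Boundary ∂_2: C_2 → C_1 sends each 2-simplex [p,q,r] to [q,r] − [p,r] + [p,q]. For instance
  ∂fhi = hi − fi + fh,
  ∂dhj = hj − dj + dh.
The resulting 30×20 matrix has rank 20, and its Smith normal form has invariant factors (1,1,1,1,1,1,1,1,1,1,1,1,1,1,1,1,1,1,1,2).

From H_k ≅ ker(∂_k) / im(∂_{k+1}) we obtain:

  H_0: rank C_0 − rank ∂_1 = 10 − 9 = 1, and the invariant factors of ∂_1 are all 1, so H_0 ≅ Z.
  H_1: rank ker ∂_1 − rank ∂_2 = (30 − 9) − 20 = 1, and ∂_2 has invariant factor 2 > 1, so H_1 ≅ Z ⊕ Z_2.
  H_2: rank ker ∂_2 − rank ∂_3 = (20 − 20) − 0 = 0, and there is no ∂_3, so H_2 ≅ 0.

As a check, the Euler characteristic is 10 − 30 + 20 = 0, which agrees with 1 − 1 + 0 = 0.
(K is a triangulation of the Klein bottle.)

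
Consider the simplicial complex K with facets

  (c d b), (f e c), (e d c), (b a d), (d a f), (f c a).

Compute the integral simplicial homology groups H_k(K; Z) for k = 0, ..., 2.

H_0 = Z,  H_1 = Z,  H_2 = 0.

K has 6 vertices, 12 edges, 6 triangles.
rank ∂_0 = 0, rank ∂_1 = 5 ⇒ b_0 = 6 − 0 − 5 = 1; all invariant factors of ∂_1 are 1 so no torsion. So H_0 = Z.
rank ∂_1 = 5, rank ∂_2 = 6 ⇒ b_1 = 12 − 5 − 6 = 1; all invariant factors of ∂_2 are 1 so no torsion. So H_1 = Z.
rank ∂_2 = 6, rank ∂_3 = 0 ⇒ b_2 = 6 − 6 − 0 = 0. So H_2 = 0.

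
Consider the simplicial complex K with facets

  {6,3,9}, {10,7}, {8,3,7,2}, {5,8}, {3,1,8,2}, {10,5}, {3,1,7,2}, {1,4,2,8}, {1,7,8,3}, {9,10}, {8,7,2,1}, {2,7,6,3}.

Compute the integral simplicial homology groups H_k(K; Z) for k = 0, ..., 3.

H_0 ≅ Z,  H_1 ≅ Z^2,  H_2 = 0,  H_3 ≅ Z.

Take the total order 1 < 2 < 3 < 4 < 5 < 6 < 7 < 8 < 9 < 10 on the vertex set. Then K (dimension 3) consists of the simplices:

  0-simplices (10): [1], [2], [3], [4], [5], [6], [7], [8], [9], [10]
  1-simplices (22): [1,2], [1,3], [1,4], [1,7], [1,8], [2,3], [2,4], [2,6], [2,7], [2,8], [3,6], [3,7], [3,8], [3,9], [4,8], [5,8], [5,10], [6,7], [6,9], [7,8], [7,10], [9,10]
  2-simplices (17): [1,2,3], [1,2,4], [1,2,7], [1,2,8], [1,3,7], [1,3,8], [1,4,8], [1,7,8], [2,3,6], [2,3,7], [2,3,8], [2,4,8], [2,6,7], [2,7,8], [3,6,7], [3,6,9], [3,7,8]
  3-simplices (7): [1,2,3,7], [1,2,3,8], [1,2,4,8], [1,2,7,8], [1,3,7,8], [2,3,6,7], [2,3,7,8]

so the chain groups are C_0 ≅ Z^10, C_1 ≅ Z^22, C_2 ≅ Z^17, C_3 ≅ Z^7.

∂_1: C_1 → C_0 maps an edge to its endpoints' difference, ∂[p,q] = q − p.
The resulting 10×22 matrix has rank 9, and its Smith normal form has invariant factors (1,1,1,1,1,1,1,1,1).

Boundary ∂_2: C_2 → C_1 acts by ∂[p,q,r] = [q,r] − [p,r] + [p,q]. For instance
  ∂[1,7,8] = [7,8] − [1,8] + [1,7],
  ∂[1,4,8] = [4,8] − [1,8] + [1,4].
This gives a 22×17 integer matrix of rank 11; reducing to Smith normal form yields diagonal entries (1,1,1,1,1,1,1,1,1,1,1).

∂_3: C_3 → C_2 sends each 3-simplex σ to the alternating sum Σ_i (−1)^i (σ with its i-th vertex removed). For instance
  ∂[1,2,3,8] = [2,3,8] − [1,3,8] + [1,2,8] − [1,2,3],
  ∂[1,2,3,7] = [2,3,7] − [1,3,7] + [1,2,7] − [1,2,3].
This gives a 17×7 integer matrix of rank 6; reducing to Smith normal form yields diagonal entries (1,1,1,1,1,1).

Reading off H_k = ker ∂_k / im ∂_{k+1}:

  H_0: rank C_0 − rank ∂_1 = 10 − 9 = 1, and the invariant factors of ∂_1 are all 1, so H_0 ≅ Z.
  H_1: rank ker ∂_1 − rank ∂_2 = (22 − 9) − 11 = 2, and the invariant factors of ∂_2 are all 1, so H_1 ≅ Z^2.
  H_2: rank ker ∂_2 − rank ∂_3 = (17 − 11) − 6 = 0, and the invariant factors of ∂_3 are all 1, so H_2 ≅ 0.
  H_3: rank ker ∂_3 − rank ∂_4 = (7 − 6) − 0 = 1, and there is no ∂_4, so H_3 ≅ Z.

As a check, the Euler characteristic is 10 − 22 + 17 − 7 = -2, which agrees with 1 − 2 + 0 − 1 = -2.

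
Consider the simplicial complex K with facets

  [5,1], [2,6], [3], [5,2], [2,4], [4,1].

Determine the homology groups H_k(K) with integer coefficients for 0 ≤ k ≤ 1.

Order the vertices as 1 < 2 < 3 < 4 < 5 < 6. Listing each simplex with vertices in this order, K has dimension 1 with simplices:

  0-simplices (6): [1], [2], [3], [4], [5], [6]
  1-simplices (5): [1,4], [1,5], [2,4], [2,5], [2,6]

giving chain groups C_0 ≅ Z^6, C_1 ≅ Z^5.

The boundary map ∂_1: C_1 → C_0 maps an edge to its endpoints' difference, ∂[p,q] = q − p. For instance
  ∂[1,4] = [4] − [1].
As a 6×5 matrix over Z this has rank 4, with invariant factors (1,1,1,1).

Reading off H_k = ker ∂_k / im ∂_{k+1}:

  H_0: rank C_0 − rank ∂_1 = 6 − 4 = 2, and the invariant factors of ∂_1 are all 1, so H_0 ≅ Z^2.
  H_1: rank ker ∂_1 − rank ∂_2 = (5 − 4) − 0 = 1, and there is no ∂_2, so H_1 ≅ Z.

As a check, the Euler characteristic is 6 − 5 = 1, which agrees with 2 − 1 = 1.

H_0 ≅ Z^2,  H_1 ≅ Z.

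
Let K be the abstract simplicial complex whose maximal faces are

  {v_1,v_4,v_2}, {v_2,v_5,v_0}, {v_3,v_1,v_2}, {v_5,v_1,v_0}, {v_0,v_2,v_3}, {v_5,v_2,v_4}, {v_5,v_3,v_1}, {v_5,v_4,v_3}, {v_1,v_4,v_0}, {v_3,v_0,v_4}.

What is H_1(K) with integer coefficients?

H_1 = Z/2.

Fix the vertex order v_0 < v_1 < v_2 < v_3 < v_4 < v_5 and write every simplex with vertices in increasing order. Then dim K = 2 and the simplices of K are:

  0-simplices (6): [v_0], [v_1], [v_2], [v_3], [v_4], [v_5]
  1-simplices (15): (15 of them)
  2-simplices (10): [v_0,v_1,v_4], [v_0,v_1,v_5], [v_0,v_2,v_3], [v_0,v_2,v_5], [v_0,v_3,v_4], [v_1,v_2,v_3], [v_1,v_2,v_4], [v_1,v_3,v_5], [v_2,v_4,v_5], [v_3,v_4,v_5]

giving chain groups C_0 ≅ Z^6, C_1 ≅ Z^15, C_2 ≅ Z^10.

The boundary map ∂_1: C_1 → C_0 maps an edge to its endpoints' difference, ∂[p,q] = q − p. For instance
  ∂[v_0,v_3] = [v_3] − [v_0].
This gives a 6×15 integer matrix of rank 5; reducing to Smith normal form yields diagonal entries (1,1,1,1,1).

Boundary ∂_2: C_2 → C_1 acts by ∂[p,q,r] = [q,r] − [p,r] + [p,q]. For instance
  ∂[v_1,v_3,v_5] = [v_3,v_5] − [v_1,v_5] + [v_1,v_3],
  ∂[v_0,v_3,v_4] = [v_3,v_4] − [v_0,v_4] + [v_0,v_3].
The resulting 15×10 matrix has rank 10, and its Smith normal form has invariant factors (1,1,1,1,1,1,1,1,1,2).

From H_k ≅ ker(∂_k) / im(∂_{k+1}) we obtain:

  H_1: rank ker ∂_1 − rank ∂_2 = (15 − 5) − 10 = 0, and ∂_2 has invariant factor 2 > 1, so H_1 = Z/2.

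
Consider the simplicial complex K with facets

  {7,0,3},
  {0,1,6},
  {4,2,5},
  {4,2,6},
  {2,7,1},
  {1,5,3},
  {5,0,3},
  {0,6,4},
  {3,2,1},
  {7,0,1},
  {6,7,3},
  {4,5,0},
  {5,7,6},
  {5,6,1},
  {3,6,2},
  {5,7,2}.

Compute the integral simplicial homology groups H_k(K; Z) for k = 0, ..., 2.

Order the vertices as 0 < 1 < 2 < 3 < 4 < 5 < 6 < 7. Listing each simplex with vertices in this order, K has dimension 2 with simplices:

  0-simplices (8): [0], [1], [2], [3], [4], [5], [6], [7]
  1-simplices (24): (24 of them)
  2-simplices (16): [0,1,6], [0,1,7], [0,3,5], [0,3,7], [0,4,5], [0,4,6], [1,2,3], [1,2,7], [1,3,5], [1,5,6], [2,3,6], [2,4,5], [2,4,6], [2,5,7], [3,6,7], [5,6,7]

Hence C_0 ≅ Z^8, C_1 ≅ Z^24, C_2 ≅ Z^16.

The boundary map ∂_1: C_1 → C_0 is given by ∂[p,q] = [q] − [p].
As a 8×24 matrix over Z this has rank 7, with invariant factors (1,1,1,1,1,1,1).

∂_2: C_2 → C_1 maps a triangle to the signed sum of its edges. For instance
  ∂[2,4,6] = [4,6] − [2,6] + [2,4],
  ∂[1,3,5] = [3,5] − [1,5] + [1,3].
The 24×16 boundary matrix has rank 15 and Smith normal form diag(1,1,1,1,1,1,1,1,1,1,1,1,1,1,1).

Now H_k = ker ∂_k / im ∂_{k+1}, so:

  H_0: rank C_0 − rank ∂_1 = 8 − 7 = 1, and the invariant factors of ∂_1 are all 1, so H_0 ≅ Z.
  H_1: rank ker ∂_1 − rank ∂_2 = (24 − 7) − 15 = 2, and the invariant factors of ∂_2 are all 1, so H_1 ≅ Z^2.
  H_2: rank ker ∂_2 − rank ∂_3 = (16 − 15) − 0 = 1, and there is no ∂_3, so H_2 ≅ Z.

(K is a triangulation of the torus T^2.)

H_0 ≅ Z,  H_1 ≅ Z^2,  H_2 ≅ Z.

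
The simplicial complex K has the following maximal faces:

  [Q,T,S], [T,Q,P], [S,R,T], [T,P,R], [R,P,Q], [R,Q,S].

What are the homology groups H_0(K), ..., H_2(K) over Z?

H_0 = Z,  H_1 = 0,  H_2 = Z.

We work with the vertex ordering P < Q < R < S < T. The simplices of K, each written with vertices in increasing order, are:

  0-simplices (5): P, Q, R, S, T
  1-simplices (9): PQ, PR, PT, QR, QS, QT, RS, RT, ST
  2-simplices (6): PQR, PQT, PRT, QRS, QST, RST

so the chain groups are C_0 ≅ Z^5, C_1 ≅ Z^9, C_2 ≅ Z^6.

∂_1: C_1 → C_0 is given by ∂[p,q] = [q] − [p].
The 5×9 boundary matrix has rank 4 and Smith normal form diag(1,1,1,1).

Boundary ∂_2: C_2 → C_1 sends each 2-simplex [p,q,r] to [q,r] − [p,r] + [p,q]. For instance
  ∂PQT = QT − PT + PQ,
  ∂PRT = RT − PT + PR.
The resulting 9×6 matrix has rank 5, and its Smith normal form has invariant factors (1,1,1,1,1).

From H_k ≅ ker(∂_k) / im(∂_{k+1}) we obtain:

  H_0: rank C_0 − rank ∂_1 = 5 − 4 = 1, and the invariant factors of ∂_1 are all 1, so H_0 = Z.
  H_1: rank ker ∂_1 − rank ∂_2 = (9 − 4) − 5 = 0, and the invariant factors of ∂_2 are all 1, so H_1 = 0.
  H_2: rank ker ∂_2 − rank ∂_3 = (6 − 5) − 0 = 1, and there is no ∂_3, so H_2 = Z.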